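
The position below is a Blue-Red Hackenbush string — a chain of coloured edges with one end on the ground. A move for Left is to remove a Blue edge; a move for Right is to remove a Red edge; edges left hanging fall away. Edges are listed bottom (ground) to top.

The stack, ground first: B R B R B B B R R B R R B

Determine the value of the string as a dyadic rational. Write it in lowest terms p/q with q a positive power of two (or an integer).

edge 1 of 13 (B): { 0 |  } gives 1
edge 2 of 13 (R): { 0 | 1 } gives 1/2
edge 3 of 13 (B): { 0, 1/2 | 1 } gives 3/4
edge 4 of 13 (R): { 0, 1/2 | 3/4, 1 } gives 5/8
edge 5 of 13 (B): { 0, 1/2, 5/8 | 3/4, 1 } gives 11/16
edge 6 of 13 (B): { 0, 1/2, 5/8, 11/16 | 3/4, 1 } gives 23/32
edge 7 of 13 (B): { 0, 1/2, 5/8, 11/16, 23/32 | 3/4, 1 } gives 47/64
edge 8 of 13 (R): { 0, 1/2, 5/8, 11/16, 23/32 | 47/64, 3/4, 1 } gives 93/128
edge 9 of 13 (R): { 0, 1/2, 5/8, 11/16, 23/32 | 93/128, 47/64, 3/4, 1 } gives 185/256
edge 10 of 13 (B): { 0, 1/2, 5/8, 11/16, 23/32, 185/256 | 93/128, 47/64, 3/4, 1 } gives 371/512
edge 11 of 13 (R): { 0, 1/2, 5/8, 11/16, 23/32, 185/256 | 371/512, 93/128, 47/64, 3/4, 1 } gives 741/1024
edge 12 of 13 (R): { 0, 1/2, 5/8, 11/16, 23/32, 185/256 | 741/1024, 371/512, 93/128, 47/64, 3/4, 1 } gives 1481/2048
edge 13 of 13 (B): { 0, 1/2, 5/8, 11/16, 23/32, 185/256, 1481/2048 | 741/1024, 371/512, 93/128, 47/64, 3/4, 1 } gives 2963/4096

2963/4096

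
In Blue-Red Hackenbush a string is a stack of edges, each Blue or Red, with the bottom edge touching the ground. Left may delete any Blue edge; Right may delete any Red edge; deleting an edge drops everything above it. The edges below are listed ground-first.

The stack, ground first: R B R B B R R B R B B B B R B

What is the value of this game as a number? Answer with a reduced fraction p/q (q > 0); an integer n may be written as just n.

edge 1 of 15 (R): { none | 0 } so -1
edge 2 of 15 (B): { -1 | 0 } so -1/2
edge 3 of 15 (R): { -1 | -1/2, 0 } so -3/4
edge 4 of 15 (B): { -1, -3/4 | -1/2, 0 } so -5/8
edge 5 of 15 (B): { -1, -3/4, -5/8 | -1/2, 0 } so -9/16
edge 6 of 15 (R): { -1, -3/4, -5/8 | -9/16, -1/2, 0 } so -19/32
edge 7 of 15 (R): { -1, -3/4, -5/8 | -19/32, -9/16, -1/2, 0 } so -39/64
edge 8 of 15 (B): { -1, -3/4, -5/8, -39/64 | -19/32, -9/16, -1/2, 0 } so -77/128
edge 9 of 15 (R): { -1, -3/4, -5/8, -39/64 | -77/128, -19/32, -9/16, -1/2, 0 } so -155/256
edge 10 of 15 (B): { -1, -3/4, -5/8, -39/64, -155/256 | -77/128, -19/32, -9/16, -1/2, 0 } so -309/512
edge 11 of 15 (B): { -1, -3/4, -5/8, -39/64, -155/256, -309/512 | -77/128, -19/32, -9/16, -1/2, 0 } so -617/1024
edge 12 of 15 (B): { -1, -3/4, -5/8, -39/64, -155/256, -309/512, -617/1024 | -77/128, -19/32, -9/16, -1/2, 0 } so -1233/2048
edge 13 of 15 (B): { -1, -3/4, -5/8, -39/64, -155/256, -309/512, -617/1024, -1233/2048 | -77/128, -19/32, -9/16, -1/2, 0 } so -2465/4096
edge 14 of 15 (R): { -1, -3/4, -5/8, -39/64, -155/256, -309/512, -617/1024, -1233/2048 | -2465/4096, -77/128, -19/32, -9/16, -1/2, 0 } so -4931/8192
edge 15 of 15 (B): { -1, -3/4, -5/8, -39/64, -155/256, -309/512, -617/1024, -1233/2048, -4931/8192 | -2465/4096, -77/128, -19/32, -9/16, -1/2, 0 } so -9861/16384

-9861/16384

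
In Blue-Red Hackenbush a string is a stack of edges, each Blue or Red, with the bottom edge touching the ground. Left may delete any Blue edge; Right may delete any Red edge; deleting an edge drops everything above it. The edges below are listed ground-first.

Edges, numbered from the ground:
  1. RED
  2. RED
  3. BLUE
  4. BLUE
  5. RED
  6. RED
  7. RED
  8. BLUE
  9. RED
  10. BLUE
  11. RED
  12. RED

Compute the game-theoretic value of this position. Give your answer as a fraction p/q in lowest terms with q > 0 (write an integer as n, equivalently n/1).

-1495/1024

R: Left {  }, Right { 0 } => simplest -1
RR: Left {  }, Right { -1; 0 } => simplest -2
RRB: Left { -2 }, Right { -1; 0 } => simplest -3/2
RRBB: Left { -2; -3/2 }, Right { -1; 0 } => simplest -5/4
RRBBR: Left { -2; -3/2 }, Right { -5/4; -1; 0 } => simplest -11/8
RRBBRR: Left { -2; -3/2 }, Right { -11/8; -5/4; -1; 0 } => simplest -23/16
RRBBRRR: Left { -2; -3/2 }, Right { -23/16; -11/8; -5/4; -1; 0 } => simplest -47/32
RRBBRRRB: Left { -2; -3/2; -47/32 }, Right { -23/16; -11/8; -5/4; -1; 0 } => simplest -93/64
RRBBRRRBR: Left { -2; -3/2; -47/32 }, Right { -93/64; -23/16; -11/8; -5/4; -1; 0 } => simplest -187/128
RRBBRRRBRB: Left { -2; -3/2; -47/32; -187/128 }, Right { -93/64; -23/16; -11/8; -5/4; -1; 0 } => simplest -373/256
RRBBRRRBRBR: Left { -2; -3/2; -47/32; -187/128 }, Right { -373/256; -93/64; -23/16; -11/8; -5/4; -1; 0 } => simplest -747/512
RRBBRRRBRBRR: Left { -2; -3/2; -47/32; -187/128 }, Right { -747/512; -373/256; -93/64; -23/16; -11/8; -5/4; -1; 0 } => simplest -1495/1024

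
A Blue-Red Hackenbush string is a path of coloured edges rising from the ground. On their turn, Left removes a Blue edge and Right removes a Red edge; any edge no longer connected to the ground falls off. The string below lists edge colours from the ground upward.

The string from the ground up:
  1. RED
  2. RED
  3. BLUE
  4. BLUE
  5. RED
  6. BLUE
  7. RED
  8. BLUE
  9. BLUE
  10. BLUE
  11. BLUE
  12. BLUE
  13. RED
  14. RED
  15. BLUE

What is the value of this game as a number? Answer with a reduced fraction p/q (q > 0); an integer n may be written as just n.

Build g(s[:k]) for k = 1..15, string s = RED RED BLUE BLUE RED BLUE RED BLUE BLUE BLUE BLUE BLUE RED RED BLUE.
1 of 15 · R · max L −∞ · min R 0 gives -1
2 of 15 · RR · max L −∞ · min R -1 gives -2
3 of 15 · RRB · max L -2 · min R -1 gives -3/2
4 of 15 · RRBB · max L -3/2 · min R -1 gives -5/4
5 of 15 · RRBBR · max L -3/2 · min R -5/4 gives -11/8
6 of 15 · RRBBRB · max L -11/8 · min R -5/4 gives -21/16
7 of 15 · RRBBRBR · max L -11/8 · min R -21/16 gives -43/32
8 of 15 · RRBBRBRB · max L -43/32 · min R -21/16 gives -85/64
9 of 15 · RRBBRBRBB · max L -85/64 · min R -21/16 gives -169/128
10 of 15 · RRBBRBRBBB · max L -169/128 · min R -21/16 gives -337/256
11 of 15 · RRBBRBRBBBB · max L -337/256 · min R -21/16 gives -673/512
12 of 15 · RRBBRBRBBBBB · max L -673/512 · min R -21/16 gives -1345/1024
13 of 15 · RRBBRBRBBBBBR · max L -673/512 · min R -1345/1024 gives -2691/2048
14 of 15 · RRBBRBRBBBBBRR · max L -673/512 · min R -2691/2048 gives -5383/4096
15 of 15 · RRBBRBRBBBBBRRB · max L -5383/4096 · min R -2691/2048 gives -10765/8192

-10765/8192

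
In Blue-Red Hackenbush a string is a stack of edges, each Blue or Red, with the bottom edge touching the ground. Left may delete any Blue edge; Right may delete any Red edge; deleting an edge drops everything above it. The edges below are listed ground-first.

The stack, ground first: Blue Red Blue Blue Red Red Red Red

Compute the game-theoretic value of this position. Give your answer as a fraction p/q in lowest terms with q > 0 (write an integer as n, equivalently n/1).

g(B) = { 0 | ∅ } → 1
g(BR) = { 0 | 1 } → 1/2
g(BRB) = { 0,1/2 | 1 } → 3/4
g(BRBB) = { 0,1/2,3/4 | 1 } → 7/8
g(BRBBR) = { 0,1/2,3/4 | 7/8,1 } → 13/16
g(BRBBRR) = { 0,1/2,3/4 | 13/16,7/8,1 } → 25/32
g(BRBBRRR) = { 0,1/2,3/4 | 25/32,13/16,7/8,1 } → 49/64
g(BRBBRRRR) = { 0,1/2,3/4 | 49/64,25/32,13/16,7/8,1 } → 97/128

97/128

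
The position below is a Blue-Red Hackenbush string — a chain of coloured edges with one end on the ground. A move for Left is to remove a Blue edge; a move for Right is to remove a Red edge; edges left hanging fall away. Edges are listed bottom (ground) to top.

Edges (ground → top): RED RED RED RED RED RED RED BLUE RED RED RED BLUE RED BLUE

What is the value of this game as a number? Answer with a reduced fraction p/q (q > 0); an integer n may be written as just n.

Build v(s[:k]) for k = 1..14, string s = RED RED RED RED RED RED RED BLUE RED RED RED BLUE RED BLUE.
v(R) = { ∅ | 0 } so -1
v(RR) = { ∅ | -1 0 } so -2
v(RRR) = { ∅ | -2 -1 0 } so -3
v(RRRR) = { ∅ | -3 -2 -1 0 } so -4
v(RRRRR) = { ∅ | -4 -3 -2 -1 0 } so -5
v(RRRRRR) = { ∅ | -5 -4 -3 -2 -1 0 } so -6
v(RRRRRRR) = { ∅ | -6 -5 -4 -3 -2 -1 0 } so -7
v(RRRRRRRB) = { -7 | -6 -5 -4 -3 -2 -1 0 } so -13/2
v(RRRRRRRBR) = { -7 | -13/2 -6 -5 -4 -3 -2 -1 0 } so -27/4
v(RRRRRRRBRR) = { -7 | -27/4 -13/2 -6 -5 -4 -3 -2 -1 0 } so -55/8
v(RRRRRRRBRRR) = { -7 | -55/8 -27/4 -13/2 -6 -5 -4 -3 -2 -1 0 } so -111/16
v(RRRRRRRBRRRB) = { -7 -111/16 | -55/8 -27/4 -13/2 -6 -5 -4 -3 -2 -1 0 } so -221/32
v(RRRRRRRBRRRBR) = { -7 -111/16 | -221/32 -55/8 -27/4 -13/2 -6 -5 -4 -3 -2 -1 0 } so -443/64
v(RRRRRRRBRRRBRB) = { -7 -111/16 -443/64 | -221/32 -55/8 -27/4 -13/2 -6 -5 -4 -3 -2 -1 0 } so -885/128

-885/128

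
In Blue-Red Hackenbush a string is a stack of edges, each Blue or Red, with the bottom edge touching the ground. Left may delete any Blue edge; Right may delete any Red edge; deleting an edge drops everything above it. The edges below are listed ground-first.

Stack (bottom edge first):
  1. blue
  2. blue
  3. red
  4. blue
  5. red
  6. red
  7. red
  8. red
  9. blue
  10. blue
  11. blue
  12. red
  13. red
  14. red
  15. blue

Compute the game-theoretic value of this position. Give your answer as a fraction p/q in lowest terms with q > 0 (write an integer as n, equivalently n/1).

12515/8192

Recurse on prefixes of the 15-edge string blue blue red blue red red red red blue blue blue red red red blue:
b: Left { 0 }, Right { · } => simplest 1
bb: Left { 0 1 }, Right { · } => simplest 2
bbr: Left { 0 1 }, Right { 2 } => simplest 3/2
bbrb: Left { 0 1 3/2 }, Right { 2 } => simplest 7/4
bbrbr: Left { 0 1 3/2 }, Right { 7/4 2 } => simplest 13/8
bbrbrr: Left { 0 1 3/2 }, Right { 13/8 7/4 2 } => simplest 25/16
bbrbrrr: Left { 0 1 3/2 }, Right { 25/16 13/8 7/4 2 } => simplest 49/32
bbrbrrrr: Left { 0 1 3/2 }, Right { 49/32 25/16 13/8 7/4 2 } => simplest 97/64
bbrbrrrrb: Left { 0 1 3/2 97/64 }, Right { 49/32 25/16 13/8 7/4 2 } => simplest 195/128
bbrbrrrrbb: Left { 0 1 3/2 97/64 195/128 }, Right { 49/32 25/16 13/8 7/4 2 } => simplest 391/256
bbrbrrrrbbb: Left { 0 1 3/2 97/64 195/128 391/256 }, Right { 49/32 25/16 13/8 7/4 2 } => simplest 783/512
bbrbrrrrbbbr: Left { 0 1 3/2 97/64 195/128 391/256 }, Right { 783/512 49/32 25/16 13/8 7/4 2 } => simplest 1565/1024
bbrbrrrrbbbrr: Left { 0 1 3/2 97/64 195/128 391/256 }, Right { 1565/1024 783/512 49/32 25/16 13/8 7/4 2 } => simplest 3129/2048
bbrbrrrrbbbrrr: Left { 0 1 3/2 97/64 195/128 391/256 }, Right { 3129/2048 1565/1024 783/512 49/32 25/16 13/8 7/4 2 } => simplest 6257/4096
bbrbrrrrbbbrrrb: Left { 0 1 3/2 97/64 195/128 391/256 6257/4096 }, Right { 3129/2048 1565/1024 783/512 49/32 25/16 13/8 7/4 2 } => simplest 12515/8192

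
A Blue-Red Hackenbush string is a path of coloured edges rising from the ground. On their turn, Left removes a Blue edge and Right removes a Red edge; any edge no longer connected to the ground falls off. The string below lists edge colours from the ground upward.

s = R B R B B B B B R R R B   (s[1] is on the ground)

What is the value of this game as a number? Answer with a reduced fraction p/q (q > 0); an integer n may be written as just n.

-1053/2048

Prefix values for R B R B B B B B R R R B via {L|R} + simplicity:
R: Left { none }, Right { 0 } — simplest -1
RB: Left { -1 }, Right { 0 } — simplest -1/2
RBR: Left { -1 }, Right { -1/2,0 } — simplest -3/4
RBRB: Left { -1,-3/4 }, Right { -1/2,0 } — simplest -5/8
RBRBB: Left { -1,-3/4,-5/8 }, Right { -1/2,0 } — simplest -9/16
RBRBBB: Left { -1,-3/4,-5/8,-9/16 }, Right { -1/2,0 } — simplest -17/32
RBRBBBB: Left { -1,-3/4,-5/8,-9/16,-17/32 }, Right { -1/2,0 } — simplest -33/64
RBRBBBBB: Left { -1,-3/4,-5/8,-9/16,-17/32,-33/64 }, Right { -1/2,0 } — simplest -65/128
RBRBBBBBR: Left { -1,-3/4,-5/8,-9/16,-17/32,-33/64 }, Right { -65/128,-1/2,0 } — simplest -131/256
RBRBBBBBRR: Left { -1,-3/4,-5/8,-9/16,-17/32,-33/64 }, Right { -131/256,-65/128,-1/2,0 } — simplest -263/512
RBRBBBBBRRR: Left { -1,-3/4,-5/8,-9/16,-17/32,-33/64 }, Right { -263/512,-131/256,-65/128,-1/2,0 } — simplest -527/1024
RBRBBBBBRRRB: Left { -1,-3/4,-5/8,-9/16,-17/32,-33/64,-527/1024 }, Right { -263/512,-131/256,-65/128,-1/2,0 } — simplest -1053/2048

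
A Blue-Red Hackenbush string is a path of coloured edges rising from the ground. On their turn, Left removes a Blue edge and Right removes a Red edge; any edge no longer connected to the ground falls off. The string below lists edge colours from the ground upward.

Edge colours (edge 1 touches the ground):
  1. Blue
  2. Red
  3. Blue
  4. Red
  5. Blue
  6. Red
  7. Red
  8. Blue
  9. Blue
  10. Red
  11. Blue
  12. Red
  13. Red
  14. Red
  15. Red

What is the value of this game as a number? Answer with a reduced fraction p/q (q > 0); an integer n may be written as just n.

10657/16384

edge 1 of 15 (Blue): { 0 | (no moves) } so 1
edge 2 of 15 (Red): { 0 | 1 } so 1/2
edge 3 of 15 (Blue): { 0,1/2 | 1 } so 3/4
edge 4 of 15 (Red): { 0,1/2 | 3/4,1 } so 5/8
edge 5 of 15 (Blue): { 0,1/2,5/8 | 3/4,1 } so 11/16
edge 6 of 15 (Red): { 0,1/2,5/8 | 11/16,3/4,1 } so 21/32
edge 7 of 15 (Red): { 0,1/2,5/8 | 21/32,11/16,3/4,1 } so 41/64
edge 8 of 15 (Blue): { 0,1/2,5/8,41/64 | 21/32,11/16,3/4,1 } so 83/128
edge 9 of 15 (Blue): { 0,1/2,5/8,41/64,83/128 | 21/32,11/16,3/4,1 } so 167/256
edge 10 of 15 (Red): { 0,1/2,5/8,41/64,83/128 | 167/256,21/32,11/16,3/4,1 } so 333/512
edge 11 of 15 (Blue): { 0,1/2,5/8,41/64,83/128,333/512 | 167/256,21/32,11/16,3/4,1 } so 667/1024
edge 12 of 15 (Red): { 0,1/2,5/8,41/64,83/128,333/512 | 667/1024,167/256,21/32,11/16,3/4,1 } so 1333/2048
edge 13 of 15 (Red): { 0,1/2,5/8,41/64,83/128,333/512 | 1333/2048,667/1024,167/256,21/32,11/16,3/4,1 } so 2665/4096
edge 14 of 15 (Red): { 0,1/2,5/8,41/64,83/128,333/512 | 2665/4096,1333/2048,667/1024,167/256,21/32,11/16,3/4,1 } so 5329/8192
edge 15 of 15 (Red): { 0,1/2,5/8,41/64,83/128,333/512 | 5329/8192,2665/4096,1333/2048,667/1024,167/256,21/32,11/16,3/4,1 } so 10657/16384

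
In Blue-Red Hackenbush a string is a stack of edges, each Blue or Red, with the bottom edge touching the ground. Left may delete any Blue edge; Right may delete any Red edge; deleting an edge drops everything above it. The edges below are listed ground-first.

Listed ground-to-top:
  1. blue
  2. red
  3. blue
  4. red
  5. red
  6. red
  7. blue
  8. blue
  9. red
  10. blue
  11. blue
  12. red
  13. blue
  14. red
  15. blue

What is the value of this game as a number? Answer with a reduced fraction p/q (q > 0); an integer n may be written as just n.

Recurse on prefixes of the 15-edge string blue red blue red red red blue blue red blue blue red blue red blue:
v(b) = { 0 | none } gives 1
v(br) = { 0 | 1 } gives 1/2
v(brb) = { 0 1/2 | 1 } gives 3/4
v(brbr) = { 0 1/2 | 3/4 1 } gives 5/8
v(brbrr) = { 0 1/2 | 5/8 3/4 1 } gives 9/16
v(brbrrr) = { 0 1/2 | 9/16 5/8 3/4 1 } gives 17/32
v(brbrrrb) = { 0 1/2 17/32 | 9/16 5/8 3/4 1 } gives 35/64
v(brbrrrbb) = { 0 1/2 17/32 35/64 | 9/16 5/8 3/4 1 } gives 71/128
v(brbrrrbbr) = { 0 1/2 17/32 35/64 | 71/128 9/16 5/8 3/4 1 } gives 141/256
v(brbrrrbbrb) = { 0 1/2 17/32 35/64 141/256 | 71/128 9/16 5/8 3/4 1 } gives 283/512
v(brbrrrbbrbb) = { 0 1/2 17/32 35/64 141/256 283/512 | 71/128 9/16 5/8 3/4 1 } gives 567/1024
v(brbrrrbbrbbr) = { 0 1/2 17/32 35/64 141/256 283/512 | 567/1024 71/128 9/16 5/8 3/4 1 } gives 1133/2048
v(brbrrrbbrbbrb) = { 0 1/2 17/32 35/64 141/256 283/512 1133/2048 | 567/1024 71/128 9/16 5/8 3/4 1 } gives 2267/4096
v(brbrrrbbrbbrbr) = { 0 1/2 17/32 35/64 141/256 283/512 1133/2048 | 2267/4096 567/1024 71/128 9/16 5/8 3/4 1 } gives 4533/8192
v(brbrrrbbrbbrbrb) = { 0 1/2 17/32 35/64 141/256 283/512 1133/2048 4533/8192 | 2267/4096 567/1024 71/128 9/16 5/8 3/4 1 } gives 9067/16384

9067/16384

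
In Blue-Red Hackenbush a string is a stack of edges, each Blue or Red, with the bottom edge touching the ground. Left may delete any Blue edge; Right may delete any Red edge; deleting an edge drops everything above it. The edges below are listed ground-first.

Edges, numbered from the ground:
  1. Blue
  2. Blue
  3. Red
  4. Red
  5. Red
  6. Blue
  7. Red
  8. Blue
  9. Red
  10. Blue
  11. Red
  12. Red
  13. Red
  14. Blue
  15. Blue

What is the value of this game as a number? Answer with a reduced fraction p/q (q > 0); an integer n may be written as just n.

9543/8192

Recurse on prefixes of the 15-edge string Blue Blue Red Red Red Blue Red Blue Red Blue Red Red Red Blue Blue:
g(B) = { 0 |  } so 1
g(BB) = { 0,1 |  } so 2
g(BBR) = { 0,1 | 2 } so 3/2
g(BBRR) = { 0,1 | 3/2,2 } so 5/4
g(BBRRR) = { 0,1 | 5/4,3/2,2 } so 9/8
g(BBRRRB) = { 0,1,9/8 | 5/4,3/2,2 } so 19/16
g(BBRRRBR) = { 0,1,9/8 | 19/16,5/4,3/2,2 } so 37/32
g(BBRRRBRB) = { 0,1,9/8,37/32 | 19/16,5/4,3/2,2 } so 75/64
g(BBRRRBRBR) = { 0,1,9/8,37/32 | 75/64,19/16,5/4,3/2,2 } so 149/128
g(BBRRRBRBRB) = { 0,1,9/8,37/32,149/128 | 75/64,19/16,5/4,3/2,2 } so 299/256
g(BBRRRBRBRBR) = { 0,1,9/8,37/32,149/128 | 299/256,75/64,19/16,5/4,3/2,2 } so 597/512
g(BBRRRBRBRBRR) = { 0,1,9/8,37/32,149/128 | 597/512,299/256,75/64,19/16,5/4,3/2,2 } so 1193/1024
g(BBRRRBRBRBRRR) = { 0,1,9/8,37/32,149/128 | 1193/1024,597/512,299/256,75/64,19/16,5/4,3/2,2 } so 2385/2048
g(BBRRRBRBRBRRRB) = { 0,1,9/8,37/32,149/128,2385/2048 | 1193/1024,597/512,299/256,75/64,19/16,5/4,3/2,2 } so 4771/4096
g(BBRRRBRBRBRRRBB) = { 0,1,9/8,37/32,149/128,2385/2048,4771/4096 | 1193/1024,597/512,299/256,75/64,19/16,5/4,3/2,2 } so 9543/8192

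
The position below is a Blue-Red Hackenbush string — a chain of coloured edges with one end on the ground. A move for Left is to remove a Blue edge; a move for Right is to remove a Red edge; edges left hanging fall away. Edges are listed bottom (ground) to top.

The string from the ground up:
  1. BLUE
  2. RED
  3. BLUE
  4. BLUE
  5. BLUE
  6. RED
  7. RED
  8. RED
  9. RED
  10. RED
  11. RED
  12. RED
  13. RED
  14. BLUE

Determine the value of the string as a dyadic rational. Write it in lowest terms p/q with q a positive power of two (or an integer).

7171/8192

val(B) = { 0 | none } so 1
val(BR) = { 0 | 1 } so 1/2
val(BRB) = { 0; 1/2 | 1 } so 3/4
val(BRBB) = { 0; 1/2; 3/4 | 1 } so 7/8
val(BRBBB) = { 0; 1/2; 3/4; 7/8 | 1 } so 15/16
val(BRBBBR) = { 0; 1/2; 3/4; 7/8 | 15/16; 1 } so 29/32
val(BRBBBRR) = { 0; 1/2; 3/4; 7/8 | 29/32; 15/16; 1 } so 57/64
val(BRBBBRRR) = { 0; 1/2; 3/4; 7/8 | 57/64; 29/32; 15/16; 1 } so 113/128
val(BRBBBRRRR) = { 0; 1/2; 3/4; 7/8 | 113/128; 57/64; 29/32; 15/16; 1 } so 225/256
val(BRBBBRRRRR) = { 0; 1/2; 3/4; 7/8 | 225/256; 113/128; 57/64; 29/32; 15/16; 1 } so 449/512
val(BRBBBRRRRRR) = { 0; 1/2; 3/4; 7/8 | 449/512; 225/256; 113/128; 57/64; 29/32; 15/16; 1 } so 897/1024
val(BRBBBRRRRRRR) = { 0; 1/2; 3/4; 7/8 | 897/1024; 449/512; 225/256; 113/128; 57/64; 29/32; 15/16; 1 } so 1793/2048
val(BRBBBRRRRRRRR) = { 0; 1/2; 3/4; 7/8 | 1793/2048; 897/1024; 449/512; 225/256; 113/128; 57/64; 29/32; 15/16; 1 } so 3585/4096
val(BRBBBRRRRRRRRB) = { 0; 1/2; 3/4; 7/8; 3585/4096 | 1793/2048; 897/1024; 449/512; 225/256; 113/128; 57/64; 29/32; 15/16; 1 } so 7171/8192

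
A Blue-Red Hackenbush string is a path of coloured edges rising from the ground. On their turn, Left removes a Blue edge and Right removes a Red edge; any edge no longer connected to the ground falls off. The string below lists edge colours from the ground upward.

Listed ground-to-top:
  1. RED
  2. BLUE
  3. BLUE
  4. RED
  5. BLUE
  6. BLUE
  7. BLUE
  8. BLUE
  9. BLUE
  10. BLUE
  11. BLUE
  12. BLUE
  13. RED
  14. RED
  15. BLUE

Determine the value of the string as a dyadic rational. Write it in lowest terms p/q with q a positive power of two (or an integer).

-4109/16384

Recurse on prefixes of the 15-edge string RED BLUE BLUE RED BLUE BLUE BLUE BLUE BLUE BLUE BLUE BLUE RED RED BLUE:
value_1 [R]  L=[]  R=[0]  — -1
value_2 [RB]  L=[-1]  R=[0]  — -1/2
value_3 [RBB]  L=[-1 -1/2]  R=[0]  — -1/4
value_4 [RBBR]  L=[-1 -1/2]  R=[-1/4 0]  — -3/8
value_5 [RBBRB]  L=[-1 -1/2 -3/8]  R=[-1/4 0]  — -5/16
value_6 [RBBRBB]  L=[-1 -1/2 -3/8 -5/16]  R=[-1/4 0]  — -9/32
value_7 [RBBRBBB]  L=[-1 -1/2 -3/8 -5/16 -9/32]  R=[-1/4 0]  — -17/64
value_8 [RBBRBBBB]  L=[-1 -1/2 -3/8 -5/16 -9/32 -17/64]  R=[-1/4 0]  — -33/128
value_9 [RBBRBBBBB]  L=[-1 -1/2 -3/8 -5/16 -9/32 -17/64 -33/128]  R=[-1/4 0]  — -65/256
value_10 [RBBRBBBBBB]  L=[-1 -1/2 -3/8 -5/16 -9/32 -17/64 -33/128 -65/256]  R=[-1/4 0]  — -129/512
value_11 [RBBRBBBBBBB]  L=[-1 -1/2 -3/8 -5/16 -9/32 -17/64 -33/128 -65/256 -129/512]  R=[-1/4 0]  — -257/1024
value_12 [RBBRBBBBBBBB]  L=[-1 -1/2 -3/8 -5/16 -9/32 -17/64 -33/128 -65/256 -129/512 -257/1024]  R=[-1/4 0]  — -513/2048
value_13 [RBBRBBBBBBBBR]  L=[-1 -1/2 -3/8 -5/16 -9/32 -17/64 -33/128 -65/256 -129/512 -257/1024]  R=[-513/2048 -1/4 0]  — -1027/4096
value_14 [RBBRBBBBBBBBRR]  L=[-1 -1/2 -3/8 -5/16 -9/32 -17/64 -33/128 -65/256 -129/512 -257/1024]  R=[-1027/4096 -513/2048 -1/4 0]  — -2055/8192
value_15 [RBBRBBBBBBBBRRB]  L=[-1 -1/2 -3/8 -5/16 -9/32 -17/64 -33/128 -65/256 -129/512 -257/1024 -2055/8192]  R=[-1027/4096 -513/2048 -1/4 0]  — -4109/16384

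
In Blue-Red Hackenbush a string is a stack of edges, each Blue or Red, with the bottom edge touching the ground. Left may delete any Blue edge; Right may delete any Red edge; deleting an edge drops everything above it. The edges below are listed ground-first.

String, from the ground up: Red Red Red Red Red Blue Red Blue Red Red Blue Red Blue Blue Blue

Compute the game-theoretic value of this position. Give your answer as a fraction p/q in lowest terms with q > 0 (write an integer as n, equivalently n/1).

1 of 15 · R · max L −∞ · min R 0 so -1
2 of 15 · RR · max L −∞ · min R -1 so -2
3 of 15 · RRR · max L −∞ · min R -2 so -3
4 of 15 · RRRR · max L −∞ · min R -3 so -4
5 of 15 · RRRRR · max L −∞ · min R -4 so -5
6 of 15 · RRRRRB · max L -5 · min R -4 so -9/2
7 of 15 · RRRRRBR · max L -5 · min R -9/2 so -19/4
8 of 15 · RRRRRBRB · max L -19/4 · min R -9/2 so -37/8
9 of 15 · RRRRRBRBR · max L -19/4 · min R -37/8 so -75/16
10 of 15 · RRRRRBRBRR · max L -19/4 · min R -75/16 so -151/32
11 of 15 · RRRRRBRBRRB · max L -151/32 · min R -75/16 so -301/64
12 of 15 · RRRRRBRBRRBR · max L -151/32 · min R -301/64 so -603/128
13 of 15 · RRRRRBRBRRBRB · max L -603/128 · min R -301/64 so -1205/256
14 of 15 · RRRRRBRBRRBRBB · max L -1205/256 · min R -301/64 so -2409/512
15 of 15 · RRRRRBRBRRBRBBB · max L -2409/512 · min R -301/64 so -4817/1024

-4817/1024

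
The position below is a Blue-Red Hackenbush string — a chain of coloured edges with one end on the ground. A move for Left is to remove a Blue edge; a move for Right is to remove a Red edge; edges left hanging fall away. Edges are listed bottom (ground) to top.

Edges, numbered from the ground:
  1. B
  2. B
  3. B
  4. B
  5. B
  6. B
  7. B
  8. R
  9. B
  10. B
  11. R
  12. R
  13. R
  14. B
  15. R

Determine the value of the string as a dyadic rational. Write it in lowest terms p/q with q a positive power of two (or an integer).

1733/256

g(B) = { 0 | (no moves) } ⇒ 1
g(BB) = { 0 1 | (no moves) } ⇒ 2
g(BBB) = { 0 1 2 | (no moves) } ⇒ 3
g(BBBB) = { 0 1 2 3 | (no moves) } ⇒ 4
g(BBBBB) = { 0 1 2 3 4 | (no moves) } ⇒ 5
g(BBBBBB) = { 0 1 2 3 4 5 | (no moves) } ⇒ 6
g(BBBBBBB) = { 0 1 2 3 4 5 6 | (no moves) } ⇒ 7
g(BBBBBBBR) = { 0 1 2 3 4 5 6 | 7 } ⇒ 13/2
g(BBBBBBBRB) = { 0 1 2 3 4 5 6 13/2 | 7 } ⇒ 27/4
g(BBBBBBBRBB) = { 0 1 2 3 4 5 6 13/2 27/4 | 7 } ⇒ 55/8
g(BBBBBBBRBBR) = { 0 1 2 3 4 5 6 13/2 27/4 | 55/8 7 } ⇒ 109/16
g(BBBBBBBRBBRR) = { 0 1 2 3 4 5 6 13/2 27/4 | 109/16 55/8 7 } ⇒ 217/32
g(BBBBBBBRBBRRR) = { 0 1 2 3 4 5 6 13/2 27/4 | 217/32 109/16 55/8 7 } ⇒ 433/64
g(BBBBBBBRBBRRRB) = { 0 1 2 3 4 5 6 13/2 27/4 433/64 | 217/32 109/16 55/8 7 } ⇒ 867/128
g(BBBBBBBRBBRRRBR) = { 0 1 2 3 4 5 6 13/2 27/4 433/64 | 867/128 217/32 109/16 55/8 7 } ⇒ 1733/256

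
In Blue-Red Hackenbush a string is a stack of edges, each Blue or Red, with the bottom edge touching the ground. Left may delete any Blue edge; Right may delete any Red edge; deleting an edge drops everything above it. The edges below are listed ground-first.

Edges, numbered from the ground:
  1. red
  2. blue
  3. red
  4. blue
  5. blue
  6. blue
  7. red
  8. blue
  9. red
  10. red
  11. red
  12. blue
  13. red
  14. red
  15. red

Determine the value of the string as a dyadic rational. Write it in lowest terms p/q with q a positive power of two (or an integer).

-8943/16384

G(r) = { (no moves) | 0 } — -1
G(rb) = { -1 | 0 } — -1/2
G(rbr) = { -1 | -1/2, 0 } — -3/4
G(rbrb) = { -1, -3/4 | -1/2, 0 } — -5/8
G(rbrbb) = { -1, -3/4, -5/8 | -1/2, 0 } — -9/16
G(rbrbbb) = { -1, -3/4, -5/8, -9/16 | -1/2, 0 } — -17/32
G(rbrbbbr) = { -1, -3/4, -5/8, -9/16 | -17/32, -1/2, 0 } — -35/64
G(rbrbbbrb) = { -1, -3/4, -5/8, -9/16, -35/64 | -17/32, -1/2, 0 } — -69/128
G(rbrbbbrbr) = { -1, -3/4, -5/8, -9/16, -35/64 | -69/128, -17/32, -1/2, 0 } — -139/256
G(rbrbbbrbrr) = { -1, -3/4, -5/8, -9/16, -35/64 | -139/256, -69/128, -17/32, -1/2, 0 } — -279/512
G(rbrbbbrbrrr) = { -1, -3/4, -5/8, -9/16, -35/64 | -279/512, -139/256, -69/128, -17/32, -1/2, 0 } — -559/1024
G(rbrbbbrbrrrb) = { -1, -3/4, -5/8, -9/16, -35/64, -559/1024 | -279/512, -139/256, -69/128, -17/32, -1/2, 0 } — -1117/2048
G(rbrbbbrbrrrbr) = { -1, -3/4, -5/8, -9/16, -35/64, -559/1024 | -1117/2048, -279/512, -139/256, -69/128, -17/32, -1/2, 0 } — -2235/4096
G(rbrbbbrbrrrbrr) = { -1, -3/4, -5/8, -9/16, -35/64, -559/1024 | -2235/4096, -1117/2048, -279/512, -139/256, -69/128, -17/32, -1/2, 0 } — -4471/8192
G(rbrbbbrbrrrbrrr) = { -1, -3/4, -5/8, -9/16, -35/64, -559/1024 | -4471/8192, -2235/4096, -1117/2048, -279/512, -139/256, -69/128, -17/32, -1/2, 0 } — -8943/16384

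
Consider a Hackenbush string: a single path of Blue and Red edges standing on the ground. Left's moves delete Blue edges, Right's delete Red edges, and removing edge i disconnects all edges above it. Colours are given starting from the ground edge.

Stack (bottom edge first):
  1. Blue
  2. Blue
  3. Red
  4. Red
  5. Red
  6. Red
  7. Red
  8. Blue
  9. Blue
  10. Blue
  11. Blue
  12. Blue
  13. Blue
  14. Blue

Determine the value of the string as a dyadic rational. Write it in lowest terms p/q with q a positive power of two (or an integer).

Build val(s[:k]) for k = 1..14, string s = Blue Blue Red Red Red Red Red Blue Blue Blue Blue Blue Blue Blue.
B: Left { 0 }, Right { (no moves) } ⇒ simplest 1
BB: Left { 0, 1 }, Right { (no moves) } ⇒ simplest 2
BBR: Left { 0, 1 }, Right { 2 } ⇒ simplest 3/2
BBRR: Left { 0, 1 }, Right { 3/2, 2 } ⇒ simplest 5/4
BBRRR: Left { 0, 1 }, Right { 5/4, 3/2, 2 } ⇒ simplest 9/8
BBRRRR: Left { 0, 1 }, Right { 9/8, 5/4, 3/2, 2 } ⇒ simplest 17/16
BBRRRRR: Left { 0, 1 }, Right { 17/16, 9/8, 5/4, 3/2, 2 } ⇒ simplest 33/32
BBRRRRRB: Left { 0, 1, 33/32 }, Right { 17/16, 9/8, 5/4, 3/2, 2 } ⇒ simplest 67/64
BBRRRRRBB: Left { 0, 1, 33/32, 67/64 }, Right { 17/16, 9/8, 5/4, 3/2, 2 } ⇒ simplest 135/128
BBRRRRRBBB: Left { 0, 1, 33/32, 67/64, 135/128 }, Right { 17/16, 9/8, 5/4, 3/2, 2 } ⇒ simplest 271/256
BBRRRRRBBBB: Left { 0, 1, 33/32, 67/64, 135/128, 271/256 }, Right { 17/16, 9/8, 5/4, 3/2, 2 } ⇒ simplest 543/512
BBRRRRRBBBBB: Left { 0, 1, 33/32, 67/64, 135/128, 271/256, 543/512 }, Right { 17/16, 9/8, 5/4, 3/2, 2 } ⇒ simplest 1087/1024
BBRRRRRBBBBBB: Left { 0, 1, 33/32, 67/64, 135/128, 271/256, 543/512, 1087/1024 }, Right { 17/16, 9/8, 5/4, 3/2, 2 } ⇒ simplest 2175/2048
BBRRRRRBBBBBBB: Left { 0, 1, 33/32, 67/64, 135/128, 271/256, 543/512, 1087/1024, 2175/2048 }, Right { 17/16, 9/8, 5/4, 3/2, 2 } ⇒ simplest 4351/4096

4351/4096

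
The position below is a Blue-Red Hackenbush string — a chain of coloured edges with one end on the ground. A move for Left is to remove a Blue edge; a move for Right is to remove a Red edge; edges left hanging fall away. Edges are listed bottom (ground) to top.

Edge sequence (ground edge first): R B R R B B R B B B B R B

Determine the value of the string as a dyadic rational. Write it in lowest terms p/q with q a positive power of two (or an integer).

edge 1 of 13 (R): { — | 0 } = -1
edge 2 of 13 (B): { -1 | 0 } = -1/2
edge 3 of 13 (R): { -1 | -1/2,0 } = -3/4
edge 4 of 13 (R): { -1 | -3/4,-1/2,0 } = -7/8
edge 5 of 13 (B): { -1,-7/8 | -3/4,-1/2,0 } = -13/16
edge 6 of 13 (B): { -1,-7/8,-13/16 | -3/4,-1/2,0 } = -25/32
edge 7 of 13 (R): { -1,-7/8,-13/16 | -25/32,-3/4,-1/2,0 } = -51/64
edge 8 of 13 (B): { -1,-7/8,-13/16,-51/64 | -25/32,-3/4,-1/2,0 } = -101/128
edge 9 of 13 (B): { -1,-7/8,-13/16,-51/64,-101/128 | -25/32,-3/4,-1/2,0 } = -201/256
edge 10 of 13 (B): { -1,-7/8,-13/16,-51/64,-101/128,-201/256 | -25/32,-3/4,-1/2,0 } = -401/512
edge 11 of 13 (B): { -1,-7/8,-13/16,-51/64,-101/128,-201/256,-401/512 | -25/32,-3/4,-1/2,0 } = -801/1024
edge 12 of 13 (R): { -1,-7/8,-13/16,-51/64,-101/128,-201/256,-401/512 | -801/1024,-25/32,-3/4,-1/2,0 } = -1603/2048
edge 13 of 13 (B): { -1,-7/8,-13/16,-51/64,-101/128,-201/256,-401/512,-1603/2048 | -801/1024,-25/32,-3/4,-1/2,0 } = -3205/4096

-3205/4096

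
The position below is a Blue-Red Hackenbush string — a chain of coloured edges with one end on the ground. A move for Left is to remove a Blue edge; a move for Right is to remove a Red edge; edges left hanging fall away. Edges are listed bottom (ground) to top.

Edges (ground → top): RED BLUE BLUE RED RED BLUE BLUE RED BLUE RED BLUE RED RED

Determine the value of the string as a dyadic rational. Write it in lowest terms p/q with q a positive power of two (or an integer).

Prefix values for RED BLUE BLUE RED RED BLUE BLUE RED BLUE RED BLUE RED RED via {L|R} + simplicity:
step 1: add RED to get R; options L={ ∅ } R={ 0 } so -1
step 2: add BLUE to get RB; options L={ -1 } R={ 0 } so -1/2
step 3: add BLUE to get RBB; options L={ -1 -1/2 } R={ 0 } so -1/4
step 4: add RED to get RBBR; options L={ -1 -1/2 } R={ -1/4 0 } so -3/8
step 5: add RED to get RBBRR; options L={ -1 -1/2 } R={ -3/8 -1/4 0 } so -7/16
step 6: add BLUE to get RBBRRB; options L={ -1 -1/2 -7/16 } R={ -3/8 -1/4 0 } so -13/32
step 7: add BLUE to get RBBRRBB; options L={ -1 -1/2 -7/16 -13/32 } R={ -3/8 -1/4 0 } so -25/64
step 8: add RED to get RBBRRBBR; options L={ -1 -1/2 -7/16 -13/32 } R={ -25/64 -3/8 -1/4 0 } so -51/128
step 9: add BLUE to get RBBRRBBRB; options L={ -1 -1/2 -7/16 -13/32 -51/128 } R={ -25/64 -3/8 -1/4 0 } so -101/256
step 10: add RED to get RBBRRBBRBR; options L={ -1 -1/2 -7/16 -13/32 -51/128 } R={ -101/256 -25/64 -3/8 -1/4 0 } so -203/512
step 11: add BLUE to get RBBRRBBRBRB; options L={ -1 -1/2 -7/16 -13/32 -51/128 -203/512 } R={ -101/256 -25/64 -3/8 -1/4 0 } so -405/1024
step 12: add RED to get RBBRRBBRBRBR; options L={ -1 -1/2 -7/16 -13/32 -51/128 -203/512 } R={ -405/1024 -101/256 -25/64 -3/8 -1/4 0 } so -811/2048
step 13: add RED to get RBBRRBBRBRBRR; options L={ -1 -1/2 -7/16 -13/32 -51/128 -203/512 } R={ -811/2048 -405/1024 -101/256 -25/64 -3/8 -1/4 0 } so -1623/4096

-1623/4096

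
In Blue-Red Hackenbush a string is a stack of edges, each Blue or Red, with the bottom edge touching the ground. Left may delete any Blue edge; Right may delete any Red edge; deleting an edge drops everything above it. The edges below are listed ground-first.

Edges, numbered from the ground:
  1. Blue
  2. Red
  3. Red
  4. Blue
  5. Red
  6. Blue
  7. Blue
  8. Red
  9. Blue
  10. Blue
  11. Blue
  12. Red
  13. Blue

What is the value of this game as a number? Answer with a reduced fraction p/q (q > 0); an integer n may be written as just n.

1467/4096

Prefix values for Blue Red Red Blue Red Blue Blue Red Blue Blue Blue Red Blue via {L|R} + simplicity:
1 of 13 · B · max L 0 · min R +∞ — 1
2 of 13 · BR · max L 0 · min R 1 — 1/2
3 of 13 · BRR · max L 0 · min R 1/2 — 1/4
4 of 13 · BRRB · max L 1/4 · min R 1/2 — 3/8
5 of 13 · BRRBR · max L 1/4 · min R 3/8 — 5/16
6 of 13 · BRRBRB · max L 5/16 · min R 3/8 — 11/32
7 of 13 · BRRBRBB · max L 11/32 · min R 3/8 — 23/64
8 of 13 · BRRBRBBR · max L 11/32 · min R 23/64 — 45/128
9 of 13 · BRRBRBBRB · max L 45/128 · min R 23/64 — 91/256
10 of 13 · BRRBRBBRBB · max L 91/256 · min R 23/64 — 183/512
11 of 13 · BRRBRBBRBBB · max L 183/512 · min R 23/64 — 367/1024
12 of 13 · BRRBRBBRBBBR · max L 183/512 · min R 367/1024 — 733/2048
13 of 13 · BRRBRBBRBBBRB · max L 733/2048 · min R 367/1024 — 1467/4096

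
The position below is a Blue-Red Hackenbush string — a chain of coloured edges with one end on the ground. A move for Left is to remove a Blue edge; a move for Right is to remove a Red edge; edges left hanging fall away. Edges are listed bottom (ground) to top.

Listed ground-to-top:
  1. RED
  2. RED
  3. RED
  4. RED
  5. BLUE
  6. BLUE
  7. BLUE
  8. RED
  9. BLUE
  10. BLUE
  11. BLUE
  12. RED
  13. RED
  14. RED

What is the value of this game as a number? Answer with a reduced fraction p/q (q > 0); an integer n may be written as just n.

Prefix values for RED RED RED RED BLUE BLUE BLUE RED BLUE BLUE BLUE RED RED RED via {L|R} + simplicity:
R: Left {  }, Right { 0 } — simplest -1
RR: Left {  }, Right { -1,0 } — simplest -2
RRR: Left {  }, Right { -2,-1,0 } — simplest -3
RRRR: Left {  }, Right { -3,-2,-1,0 } — simplest -4
RRRRB: Left { -4 }, Right { -3,-2,-1,0 } — simplest -7/2
RRRRBB: Left { -4,-7/2 }, Right { -3,-2,-1,0 } — simplest -13/4
RRRRBBB: Left { -4,-7/2,-13/4 }, Right { -3,-2,-1,0 } — simplest -25/8
RRRRBBBR: Left { -4,-7/2,-13/4 }, Right { -25/8,-3,-2,-1,0 } — simplest -51/16
RRRRBBBRB: Left { -4,-7/2,-13/4,-51/16 }, Right { -25/8,-3,-2,-1,0 } — simplest -101/32
RRRRBBBRBB: Left { -4,-7/2,-13/4,-51/16,-101/32 }, Right { -25/8,-3,-2,-1,0 } — simplest -201/64
RRRRBBBRBBB: Left { -4,-7/2,-13/4,-51/16,-101/32,-201/64 }, Right { -25/8,-3,-2,-1,0 } — simplest -401/128
RRRRBBBRBBBR: Left { -4,-7/2,-13/4,-51/16,-101/32,-201/64 }, Right { -401/128,-25/8,-3,-2,-1,0 } — simplest -803/256
RRRRBBBRBBBRR: Left { -4,-7/2,-13/4,-51/16,-101/32,-201/64 }, Right { -803/256,-401/128,-25/8,-3,-2,-1,0 } — simplest -1607/512
RRRRBBBRBBBRRR: Left { -4,-7/2,-13/4,-51/16,-101/32,-201/64 }, Right { -1607/512,-803/256,-401/128,-25/8,-3,-2,-1,0 } — simplest -3215/1024

-3215/1024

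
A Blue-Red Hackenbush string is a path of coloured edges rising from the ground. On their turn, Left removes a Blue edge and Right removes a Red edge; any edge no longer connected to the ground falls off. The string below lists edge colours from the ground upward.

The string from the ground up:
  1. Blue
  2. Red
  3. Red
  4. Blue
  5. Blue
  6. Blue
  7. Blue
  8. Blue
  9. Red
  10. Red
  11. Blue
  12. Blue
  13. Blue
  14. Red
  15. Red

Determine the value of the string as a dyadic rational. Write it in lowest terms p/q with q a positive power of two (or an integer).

7993/16384

Prefix values for Blue Red Red Blue Blue Blue Blue Blue Red Red Blue Blue Blue Red Red via {L|R} + simplicity:
edge 1 of 15 (Blue): { 0 | · } — 1
edge 2 of 15 (Red): { 0 | 1 } — 1/2
edge 3 of 15 (Red): { 0 | 1/2, 1 } — 1/4
edge 4 of 15 (Blue): { 0, 1/4 | 1/2, 1 } — 3/8
edge 5 of 15 (Blue): { 0, 1/4, 3/8 | 1/2, 1 } — 7/16
edge 6 of 15 (Blue): { 0, 1/4, 3/8, 7/16 | 1/2, 1 } — 15/32
edge 7 of 15 (Blue): { 0, 1/4, 3/8, 7/16, 15/32 | 1/2, 1 } — 31/64
edge 8 of 15 (Blue): { 0, 1/4, 3/8, 7/16, 15/32, 31/64 | 1/2, 1 } — 63/128
edge 9 of 15 (Red): { 0, 1/4, 3/8, 7/16, 15/32, 31/64 | 63/128, 1/2, 1 } — 125/256
edge 10 of 15 (Red): { 0, 1/4, 3/8, 7/16, 15/32, 31/64 | 125/256, 63/128, 1/2, 1 } — 249/512
edge 11 of 15 (Blue): { 0, 1/4, 3/8, 7/16, 15/32, 31/64, 249/512 | 125/256, 63/128, 1/2, 1 } — 499/1024
edge 12 of 15 (Blue): { 0, 1/4, 3/8, 7/16, 15/32, 31/64, 249/512, 499/1024 | 125/256, 63/128, 1/2, 1 } — 999/2048
edge 13 of 15 (Blue): { 0, 1/4, 3/8, 7/16, 15/32, 31/64, 249/512, 499/1024, 999/2048 | 125/256, 63/128, 1/2, 1 } — 1999/4096
edge 14 of 15 (Red): { 0, 1/4, 3/8, 7/16, 15/32, 31/64, 249/512, 499/1024, 999/2048 | 1999/4096, 125/256, 63/128, 1/2, 1 } — 3997/8192
edge 15 of 15 (Red): { 0, 1/4, 3/8, 7/16, 15/32, 31/64, 249/512, 499/1024, 999/2048 | 3997/8192, 1999/4096, 125/256, 63/128, 1/2, 1 } — 7993/16384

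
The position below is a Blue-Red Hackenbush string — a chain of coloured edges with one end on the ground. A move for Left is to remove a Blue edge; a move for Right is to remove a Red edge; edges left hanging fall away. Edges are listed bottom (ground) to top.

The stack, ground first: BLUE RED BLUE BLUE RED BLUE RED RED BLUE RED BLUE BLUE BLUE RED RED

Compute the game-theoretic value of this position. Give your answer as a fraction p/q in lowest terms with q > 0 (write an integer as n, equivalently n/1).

value(B) = { 0 | (no moves) } → 1
value(BR) = { 0 | 1 } → 1/2
value(BRB) = { 0,1/2 | 1 } → 3/4
value(BRBB) = { 0,1/2,3/4 | 1 } → 7/8
value(BRBBR) = { 0,1/2,3/4 | 7/8,1 } → 13/16
value(BRBBRB) = { 0,1/2,3/4,13/16 | 7/8,1 } → 27/32
value(BRBBRBR) = { 0,1/2,3/4,13/16 | 27/32,7/8,1 } → 53/64
value(BRBBRBRR) = { 0,1/2,3/4,13/16 | 53/64,27/32,7/8,1 } → 105/128
value(BRBBRBRRB) = { 0,1/2,3/4,13/16,105/128 | 53/64,27/32,7/8,1 } → 211/256
value(BRBBRBRRBR) = { 0,1/2,3/4,13/16,105/128 | 211/256,53/64,27/32,7/8,1 } → 421/512
value(BRBBRBRRBRB) = { 0,1/2,3/4,13/16,105/128,421/512 | 211/256,53/64,27/32,7/8,1 } → 843/1024
value(BRBBRBRRBRBB) = { 0,1/2,3/4,13/16,105/128,421/512,843/1024 | 211/256,53/64,27/32,7/8,1 } → 1687/2048
value(BRBBRBRRBRBBB) = { 0,1/2,3/4,13/16,105/128,421/512,843/1024,1687/2048 | 211/256,53/64,27/32,7/8,1 } → 3375/4096
value(BRBBRBRRBRBBBR) = { 0,1/2,3/4,13/16,105/128,421/512,843/1024,1687/2048 | 3375/4096,211/256,53/64,27/32,7/8,1 } → 6749/8192
value(BRBBRBRRBRBBBRR) = { 0,1/2,3/4,13/16,105/128,421/512,843/1024,1687/2048 | 6749/8192,3375/4096,211/256,53/64,27/32,7/8,1 } → 13497/16384

13497/16384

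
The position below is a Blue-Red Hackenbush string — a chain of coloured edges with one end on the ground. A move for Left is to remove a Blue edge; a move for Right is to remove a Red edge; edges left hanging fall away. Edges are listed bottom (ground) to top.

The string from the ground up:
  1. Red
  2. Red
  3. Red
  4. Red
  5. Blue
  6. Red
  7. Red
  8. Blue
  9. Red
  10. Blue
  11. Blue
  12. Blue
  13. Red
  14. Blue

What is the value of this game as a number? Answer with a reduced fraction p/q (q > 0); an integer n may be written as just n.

-3909/1024

Prefix values for Red Red Red Red Blue Red Red Blue Red Blue Blue Blue Red Blue via {L|R} + simplicity:
step 1: add Red to get R; options L={ (no moves) } R={ 0 } — -1
step 2: add Red to get RR; options L={ (no moves) } R={ -1; 0 } — -2
step 3: add Red to get RRR; options L={ (no moves) } R={ -2; -1; 0 } — -3
step 4: add Red to get RRRR; options L={ (no moves) } R={ -3; -2; -1; 0 } — -4
step 5: add Blue to get RRRRB; options L={ -4 } R={ -3; -2; -1; 0 } — -7/2
step 6: add Red to get RRRRBR; options L={ -4 } R={ -7/2; -3; -2; -1; 0 } — -15/4
step 7: add Red to get RRRRBRR; options L={ -4 } R={ -15/4; -7/2; -3; -2; -1; 0 } — -31/8
step 8: add Blue to get RRRRBRRB; options L={ -4; -31/8 } R={ -15/4; -7/2; -3; -2; -1; 0 } — -61/16
step 9: add Red to get RRRRBRRBR; options L={ -4; -31/8 } R={ -61/16; -15/4; -7/2; -3; -2; -1; 0 } — -123/32
step 10: add Blue to get RRRRBRRBRB; options L={ -4; -31/8; -123/32 } R={ -61/16; -15/4; -7/2; -3; -2; -1; 0 } — -245/64
step 11: add Blue to get RRRRBRRBRBB; options L={ -4; -31/8; -123/32; -245/64 } R={ -61/16; -15/4; -7/2; -3; -2; -1; 0 } — -489/128
step 12: add Blue to get RRRRBRRBRBBB; options L={ -4; -31/8; -123/32; -245/64; -489/128 } R={ -61/16; -15/4; -7/2; -3; -2; -1; 0 } — -977/256
step 13: add Red to get RRRRBRRBRBBBR; options L={ -4; -31/8; -123/32; -245/64; -489/128 } R={ -977/256; -61/16; -15/4; -7/2; -3; -2; -1; 0 } — -1955/512
step 14: add Blue to get RRRRBRRBRBBBRB; options L={ -4; -31/8; -123/32; -245/64; -489/128; -1955/512 } R={ -977/256; -61/16; -15/4; -7/2; -3; -2; -1; 0 } — -3909/1024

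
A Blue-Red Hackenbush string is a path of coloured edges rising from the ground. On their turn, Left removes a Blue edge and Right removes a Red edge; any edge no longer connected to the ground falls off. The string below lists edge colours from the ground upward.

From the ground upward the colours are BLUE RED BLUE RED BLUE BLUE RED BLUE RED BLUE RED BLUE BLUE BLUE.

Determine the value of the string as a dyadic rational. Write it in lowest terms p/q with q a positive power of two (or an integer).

5807/8192

Build g(s[:k]) for k = 1..14, string s = BLUE RED BLUE RED BLUE BLUE RED BLUE RED BLUE RED BLUE BLUE BLUE.
g_1 [B]  L=[0]  R=[—]  → 1
g_2 [BR]  L=[0]  R=[1]  → 1/2
g_3 [BRB]  L=[0; 1/2]  R=[1]  → 3/4
g_4 [BRBR]  L=[0; 1/2]  R=[3/4; 1]  → 5/8
g_5 [BRBRB]  L=[0; 1/2; 5/8]  R=[3/4; 1]  → 11/16
g_6 [BRBRBB]  L=[0; 1/2; 5/8; 11/16]  R=[3/4; 1]  → 23/32
g_7 [BRBRBBR]  L=[0; 1/2; 5/8; 11/16]  R=[23/32; 3/4; 1]  → 45/64
g_8 [BRBRBBRB]  L=[0; 1/2; 5/8; 11/16; 45/64]  R=[23/32; 3/4; 1]  → 91/128
g_9 [BRBRBBRBR]  L=[0; 1/2; 5/8; 11/16; 45/64]  R=[91/128; 23/32; 3/4; 1]  → 181/256
g_10 [BRBRBBRBRB]  L=[0; 1/2; 5/8; 11/16; 45/64; 181/256]  R=[91/128; 23/32; 3/4; 1]  → 363/512
g_11 [BRBRBBRBRBR]  L=[0; 1/2; 5/8; 11/16; 45/64; 181/256]  R=[363/512; 91/128; 23/32; 3/4; 1]  → 725/1024
g_12 [BRBRBBRBRBRB]  L=[0; 1/2; 5/8; 11/16; 45/64; 181/256; 725/1024]  R=[363/512; 91/128; 23/32; 3/4; 1]  → 1451/2048
g_13 [BRBRBBRBRBRBB]  L=[0; 1/2; 5/8; 11/16; 45/64; 181/256; 725/1024; 1451/2048]  R=[363/512; 91/128; 23/32; 3/4; 1]  → 2903/4096
g_14 [BRBRBBRBRBRBBB]  L=[0; 1/2; 5/8; 11/16; 45/64; 181/256; 725/1024; 1451/2048; 2903/4096]  R=[363/512; 91/128; 23/32; 3/4; 1]  → 5807/8192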